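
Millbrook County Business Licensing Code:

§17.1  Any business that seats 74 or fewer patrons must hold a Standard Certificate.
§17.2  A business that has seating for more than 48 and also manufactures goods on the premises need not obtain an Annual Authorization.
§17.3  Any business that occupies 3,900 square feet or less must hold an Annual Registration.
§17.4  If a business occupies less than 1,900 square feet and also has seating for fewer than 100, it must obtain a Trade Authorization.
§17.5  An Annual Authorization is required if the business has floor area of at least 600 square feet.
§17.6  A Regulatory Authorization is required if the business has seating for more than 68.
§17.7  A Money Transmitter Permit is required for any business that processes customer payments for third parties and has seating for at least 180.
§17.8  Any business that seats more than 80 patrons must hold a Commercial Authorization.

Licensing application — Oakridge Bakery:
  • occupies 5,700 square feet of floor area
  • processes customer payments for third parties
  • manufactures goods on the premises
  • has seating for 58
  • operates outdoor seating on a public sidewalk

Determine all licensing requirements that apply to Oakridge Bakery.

Standard Certificate

§17.1 seating 58 ≤ 74 → Standard Certificate required.
§17.2 seating 58 > 48; manufactures goods on the premises → exempt from Annual Authorization.
§17.3 floor area 5,700 square feet > 3,900 square feet → Annual Registration not required.
§17.4 floor area 5,700 square feet ≥ 1,900 square feet; seating 58 < 100 → Trade Authorization not required.
§17.5 floor area 5,700 square feet ≥ 600 square feet → Annual Authorization required.
§17.6 seating 58 ≤ 68 → Regulatory Authorization not required.
§17.7 processes customer payments for third parties; seating 58 < 180 → Money Transmitter Permit not required.
§17.8 seating 58 ≤ 80 → Commercial Authorization not required.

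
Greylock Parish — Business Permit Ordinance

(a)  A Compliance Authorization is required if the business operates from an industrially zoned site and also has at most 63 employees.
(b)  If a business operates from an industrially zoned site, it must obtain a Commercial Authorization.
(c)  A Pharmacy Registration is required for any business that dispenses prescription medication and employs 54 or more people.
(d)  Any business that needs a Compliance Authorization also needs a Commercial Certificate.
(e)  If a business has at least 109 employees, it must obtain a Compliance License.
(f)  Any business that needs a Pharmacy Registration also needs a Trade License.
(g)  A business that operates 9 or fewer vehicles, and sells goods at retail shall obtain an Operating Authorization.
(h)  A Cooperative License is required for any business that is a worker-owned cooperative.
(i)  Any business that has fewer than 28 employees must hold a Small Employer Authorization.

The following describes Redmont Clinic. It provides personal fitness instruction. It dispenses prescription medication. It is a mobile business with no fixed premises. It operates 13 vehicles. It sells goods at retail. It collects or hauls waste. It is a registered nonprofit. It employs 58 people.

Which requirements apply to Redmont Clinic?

(a) is a mobile business with no fixed premises (not: operates from an industrially zoned site); employees 58 ≤ 63 → Compliance Authorization not required.
(b) is a mobile business with no fixed premises (not: operates from an industrially zoned site) → Commercial Authorization not required.
(c) dispenses prescription medication; employees 58 ≥ 54 → Pharmacy Registration required.
(d) Compliance Authorization is not required → no effect.
(e) employees 58 < 109 → Compliance License not required.
(f) Pharmacy Registration is required → Trade License also required.
(g) vehicles 13 > 9; sells goods at retail → Operating Authorization not required.
(h) is a registered nonprofit (not: is a worker-owned cooperative) → Cooperative License not required.
(i) employees 58 ≥ 28 → Small Employer Authorization not required.

Pharmacy Registration, Trade License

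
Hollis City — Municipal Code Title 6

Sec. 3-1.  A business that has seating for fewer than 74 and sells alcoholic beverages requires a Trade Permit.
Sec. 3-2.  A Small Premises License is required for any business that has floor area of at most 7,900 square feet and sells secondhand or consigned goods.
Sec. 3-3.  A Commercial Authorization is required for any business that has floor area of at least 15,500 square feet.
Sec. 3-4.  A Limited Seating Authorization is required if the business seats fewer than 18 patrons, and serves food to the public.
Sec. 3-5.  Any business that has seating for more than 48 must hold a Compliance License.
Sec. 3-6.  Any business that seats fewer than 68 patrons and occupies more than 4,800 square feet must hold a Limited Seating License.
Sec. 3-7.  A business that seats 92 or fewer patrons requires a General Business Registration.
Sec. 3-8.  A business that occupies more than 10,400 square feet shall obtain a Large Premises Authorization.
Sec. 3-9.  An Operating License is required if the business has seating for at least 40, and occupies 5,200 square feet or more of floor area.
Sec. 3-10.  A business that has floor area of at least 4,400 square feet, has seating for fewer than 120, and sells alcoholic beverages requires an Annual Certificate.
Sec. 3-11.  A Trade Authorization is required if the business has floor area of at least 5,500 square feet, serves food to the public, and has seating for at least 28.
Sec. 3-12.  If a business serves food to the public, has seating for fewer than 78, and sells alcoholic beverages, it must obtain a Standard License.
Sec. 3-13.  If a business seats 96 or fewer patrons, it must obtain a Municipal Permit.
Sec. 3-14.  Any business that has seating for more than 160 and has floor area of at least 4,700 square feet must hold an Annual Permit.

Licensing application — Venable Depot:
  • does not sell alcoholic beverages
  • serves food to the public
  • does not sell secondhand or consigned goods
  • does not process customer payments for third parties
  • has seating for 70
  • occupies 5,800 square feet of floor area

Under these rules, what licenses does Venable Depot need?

Compliance License, General Business Registration, Municipal Permit, Operating License, Trade Authorization

Sec. 3-1. seating 70 < 74; does not sell alcoholic beverages → Trade Permit not required.
Sec. 3-2. floor area 5,800 square feet ≤ 7,900 square feet; does not sell secondhand or consigned goods → Small Premises License not required.
Sec. 3-3. floor area 5,800 square feet < 15,500 square feet → Commercial Authorization not required.
Sec. 3-4. seating 70 ≥ 18; serves food to the public → Limited Seating Authorization not required.
Sec. 3-5. seating 70 > 48 → Compliance License required.
Sec. 3-6. seating 70 ≥ 68; floor area 5,800 square feet > 4,800 square feet → Limited Seating License not required.
Sec. 3-7. seating 70 ≤ 92 → General Business Registration required.
Sec. 3-8. floor area 5,800 square feet ≤ 10,400 square feet → Large Premises Authorization not required.
Sec. 3-9. seating 70 ≥ 40; floor area 5,800 square feet ≥ 5,200 square feet → Operating License required.
Sec. 3-10. floor area 5,800 square feet ≥ 4,400 square feet; seating 70 < 120; does not sell alcoholic beverages → Annual Certificate not required.
Sec. 3-11. floor area 5,800 square feet ≥ 5,500 square feet; serves food to the public; seating 70 ≥ 28 → Trade Authorization required.
Sec. 3-12. serves food to the public; seating 70 < 78; does not sell alcoholic beverages → Standard License not required.
Sec. 3-13. seating 70 ≤ 96 → Municipal Permit required.
Sec. 3-14. seating 70 ≤ 160; floor area 5,800 square feet ≥ 4,700 square feet → Annual Permit not required.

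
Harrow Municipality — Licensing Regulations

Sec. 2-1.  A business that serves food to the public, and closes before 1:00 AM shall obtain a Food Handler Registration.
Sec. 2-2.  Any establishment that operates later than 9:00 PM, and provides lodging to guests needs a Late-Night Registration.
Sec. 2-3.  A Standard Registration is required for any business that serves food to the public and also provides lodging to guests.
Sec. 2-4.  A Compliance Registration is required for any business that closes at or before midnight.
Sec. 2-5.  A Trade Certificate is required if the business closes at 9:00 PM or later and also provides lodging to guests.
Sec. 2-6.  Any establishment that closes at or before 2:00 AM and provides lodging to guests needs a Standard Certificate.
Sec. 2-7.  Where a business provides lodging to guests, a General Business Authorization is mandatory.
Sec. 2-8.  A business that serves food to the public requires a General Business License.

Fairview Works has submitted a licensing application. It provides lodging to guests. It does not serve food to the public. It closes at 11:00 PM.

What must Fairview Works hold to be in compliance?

Sec. 2-1. does not serve food to the public; closes 11:00 PM, at/before 1:00 AM → Food Handler Registration not required.
Sec. 2-2. closes 11:00 PM, after 9:00 PM; provides lodging to guests → Late-Night Registration required.
Sec. 2-3. does not serve food to the public; provides lodging to guests → Standard Registration not required.
Sec. 2-4. closes 11:00 PM, at/before midnight → Compliance Registration required.
Sec. 2-5. closes 11:00 PM, after 9:00 PM; provides lodging to guests → Trade Certificate required.
Sec. 2-6. closes 11:00 PM, at/before 2:00 AM; provides lodging to guests → Standard Certificate required.
Sec. 2-7. provides lodging to guests → General Business Authorization required.
Sec. 2-8. does not serve food to the public → General Business License not required.

Compliance Registration, General Business Authorization, Late-Night Registration, Standard Certificate, Trade Certificate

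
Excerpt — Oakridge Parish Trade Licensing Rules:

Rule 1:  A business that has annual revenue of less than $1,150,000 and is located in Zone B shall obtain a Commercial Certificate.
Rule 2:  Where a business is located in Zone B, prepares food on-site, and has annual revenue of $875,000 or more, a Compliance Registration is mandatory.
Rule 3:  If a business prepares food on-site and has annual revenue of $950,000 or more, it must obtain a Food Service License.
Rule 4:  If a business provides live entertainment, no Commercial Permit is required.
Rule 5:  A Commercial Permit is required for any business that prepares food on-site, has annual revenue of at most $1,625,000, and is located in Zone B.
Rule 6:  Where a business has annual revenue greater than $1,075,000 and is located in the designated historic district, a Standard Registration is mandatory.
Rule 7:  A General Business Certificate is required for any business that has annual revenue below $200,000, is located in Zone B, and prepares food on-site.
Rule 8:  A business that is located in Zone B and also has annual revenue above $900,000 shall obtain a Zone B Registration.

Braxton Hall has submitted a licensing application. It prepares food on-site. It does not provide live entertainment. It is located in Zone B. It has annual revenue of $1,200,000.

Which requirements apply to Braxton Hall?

Rule 1: revenue $1,200,000 ≥ $1,150,000; is located in Zone B → Commercial Certificate not required.
Rule 2: is located in Zone B; prepares food on-site; revenue $1,200,000 ≥ $875,000 → Compliance Registration required.
Rule 3: prepares food on-site; revenue $1,200,000 ≥ $950,000 → Food Service License required.
Rule 4: does not provide live entertainment → Commercial Permit exemption does not apply.
Rule 5: prepares food on-site; revenue $1,200,000 ≤ $1,625,000; is located in Zone B → Commercial Permit required.
Rule 6: revenue $1,200,000 > $1,075,000; is located in Zone B (not: is located in the designated historic district) → Standard Registration not required.
Rule 7: revenue $1,200,000 ≥ $200,000; is located in Zone B; prepares food on-site → General Business Certificate not required.
Rule 8: is located in Zone B; revenue $1,200,000 > $900,000 → Zone B Registration required.

Commercial Permit, Compliance Registration, Food Service License, Zone B Registration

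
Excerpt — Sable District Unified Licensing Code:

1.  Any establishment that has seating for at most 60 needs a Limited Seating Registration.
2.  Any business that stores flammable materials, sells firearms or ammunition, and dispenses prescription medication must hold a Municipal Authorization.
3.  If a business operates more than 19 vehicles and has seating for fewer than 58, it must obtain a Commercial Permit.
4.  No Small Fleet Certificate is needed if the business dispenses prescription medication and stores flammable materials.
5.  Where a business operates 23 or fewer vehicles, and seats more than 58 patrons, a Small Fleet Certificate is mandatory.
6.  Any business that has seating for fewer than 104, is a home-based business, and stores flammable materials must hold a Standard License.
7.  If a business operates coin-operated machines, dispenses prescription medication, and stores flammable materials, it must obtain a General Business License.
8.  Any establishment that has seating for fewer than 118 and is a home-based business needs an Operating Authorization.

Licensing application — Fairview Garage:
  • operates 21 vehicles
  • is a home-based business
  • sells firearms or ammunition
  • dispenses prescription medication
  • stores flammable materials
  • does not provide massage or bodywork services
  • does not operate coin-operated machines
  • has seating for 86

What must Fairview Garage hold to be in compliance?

1. seating 86 > 60 → Limited Seating Registration not required.
2. stores flammable materials; sells firearms or ammunition; dispenses prescription medication → Municipal Authorization required.
3. vehicles 21 > 19; seating 86 ≥ 58 → Commercial Permit not required.
4. dispenses prescription medication; stores flammable materials → exempt from Small Fleet Certificate.
5. vehicles 21 ≤ 23; seating 86 > 58 → Small Fleet Certificate required.
6. seating 86 < 104; is a home-based business; stores flammable materials → Standard License required.
7. does not operate coin-operated machines; dispenses prescription medication; stores flammable materials → General Business License not required.
8. seating 86 < 118; is a home-based business → Operating Authorization required.

Municipal Authorization, Operating Authorization, Standard License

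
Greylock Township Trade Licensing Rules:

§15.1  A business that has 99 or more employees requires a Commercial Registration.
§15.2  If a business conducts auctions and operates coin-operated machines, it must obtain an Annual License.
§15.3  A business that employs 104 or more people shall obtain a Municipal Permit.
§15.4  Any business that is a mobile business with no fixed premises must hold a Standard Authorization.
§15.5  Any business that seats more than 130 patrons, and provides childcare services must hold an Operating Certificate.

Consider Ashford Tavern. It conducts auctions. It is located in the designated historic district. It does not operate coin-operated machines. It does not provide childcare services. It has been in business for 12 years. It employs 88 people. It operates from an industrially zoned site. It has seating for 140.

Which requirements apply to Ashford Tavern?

None

§15.1 employees 88 < 99 → Commercial Registration not required.
§15.2 conducts auctions; does not operate coin-operated machines → Annual License not required.
§15.3 employees 88 < 104 → Municipal Permit not required.
§15.4 operates from an industrially zoned site (not: is a mobile business with no fixed premises) → Standard Authorization not required.
§15.5 seating 140 > 130; does not provide childcare services → Operating Certificate not required.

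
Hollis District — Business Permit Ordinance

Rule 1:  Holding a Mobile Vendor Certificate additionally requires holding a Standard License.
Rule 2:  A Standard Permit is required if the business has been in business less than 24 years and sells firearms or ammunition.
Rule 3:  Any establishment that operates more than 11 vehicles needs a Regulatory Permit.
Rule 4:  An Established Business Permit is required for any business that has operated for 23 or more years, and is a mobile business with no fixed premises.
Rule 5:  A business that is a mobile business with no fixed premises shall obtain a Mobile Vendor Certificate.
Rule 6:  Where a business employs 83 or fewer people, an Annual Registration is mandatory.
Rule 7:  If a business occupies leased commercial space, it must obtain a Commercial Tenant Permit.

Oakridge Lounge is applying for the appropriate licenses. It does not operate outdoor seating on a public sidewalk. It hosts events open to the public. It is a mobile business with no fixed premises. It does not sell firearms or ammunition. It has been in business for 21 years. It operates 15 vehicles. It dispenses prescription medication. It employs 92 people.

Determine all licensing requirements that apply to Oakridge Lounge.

Mobile Vendor Certificate, Regulatory Permit, Standard License

Rule 1: Mobile Vendor Certificate is required → Standard License also required.
Rule 2: years in business 21 < 24; does not sell firearms or ammunition → Standard Permit not required.
Rule 3: vehicles 15 > 11 → Regulatory Permit required.
Rule 4: years in business 21 < 23; is a mobile business with no fixed premises → Established Business Permit not required.
Rule 5: is a mobile business with no fixed premises → Mobile Vendor Certificate required.
Rule 6: employees 92 > 83 → Annual Registration not required.
Rule 7: is a mobile business with no fixed premises (not: occupies leased commercial space) → Commercial Tenant Permit not required.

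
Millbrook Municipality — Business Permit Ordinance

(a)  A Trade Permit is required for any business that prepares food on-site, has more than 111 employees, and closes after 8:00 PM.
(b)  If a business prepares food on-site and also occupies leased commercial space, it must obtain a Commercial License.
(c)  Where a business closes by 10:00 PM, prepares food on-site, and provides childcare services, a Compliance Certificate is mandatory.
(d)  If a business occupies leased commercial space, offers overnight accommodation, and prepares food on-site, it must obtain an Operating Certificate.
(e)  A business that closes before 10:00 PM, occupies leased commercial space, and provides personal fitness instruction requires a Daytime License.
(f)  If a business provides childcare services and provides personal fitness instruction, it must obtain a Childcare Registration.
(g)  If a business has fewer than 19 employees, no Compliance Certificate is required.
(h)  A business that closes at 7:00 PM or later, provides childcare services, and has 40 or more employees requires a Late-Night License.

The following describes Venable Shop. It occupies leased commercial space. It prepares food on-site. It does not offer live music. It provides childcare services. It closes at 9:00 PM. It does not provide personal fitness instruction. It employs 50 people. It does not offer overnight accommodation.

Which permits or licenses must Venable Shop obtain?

Commercial License, Compliance Certificate, Late-Night License

(a) prepares food on-site; employees 50 ≤ 111; closes 9:00 PM, after 8:00 PM → Trade Permit not required.
(b) prepares food on-site; occupies leased commercial space → Commercial License required.
(c) closes 9:00 PM, at/before 10:00 PM; prepares food on-site; provides childcare services → Compliance Certificate required.
(d) occupies leased commercial space; does not offer overnight accommodation; prepares food on-site → Operating Certificate not required.
(e) closes 9:00 PM, at/before 10:00 PM; occupies leased commercial space; does not provide personal fitness instruction → Daytime License not required.
(f) provides childcare services; does not provide personal fitness instruction → Childcare Registration not required.
(g) employees 50 ≥ 19 → Compliance Certificate exemption does not apply.
(h) closes 9:00 PM, after 7:00 PM; provides childcare services; employees 50 ≥ 40 → Late-Night License required.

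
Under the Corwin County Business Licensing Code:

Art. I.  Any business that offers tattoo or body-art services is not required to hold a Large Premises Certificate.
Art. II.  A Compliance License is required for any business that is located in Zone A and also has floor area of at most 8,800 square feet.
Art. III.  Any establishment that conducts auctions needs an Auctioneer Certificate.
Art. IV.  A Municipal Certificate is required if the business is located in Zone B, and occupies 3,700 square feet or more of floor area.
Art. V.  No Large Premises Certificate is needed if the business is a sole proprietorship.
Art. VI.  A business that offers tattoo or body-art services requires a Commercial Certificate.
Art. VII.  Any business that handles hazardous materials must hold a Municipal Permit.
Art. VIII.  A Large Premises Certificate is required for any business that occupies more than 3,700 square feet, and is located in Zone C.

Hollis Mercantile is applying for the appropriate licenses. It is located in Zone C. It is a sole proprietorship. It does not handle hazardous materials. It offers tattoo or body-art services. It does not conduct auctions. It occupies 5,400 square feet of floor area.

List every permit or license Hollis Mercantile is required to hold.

Art. I. offers tattoo or body-art services → exempt from Large Premises Certificate.
Art. II. is located in Zone C (not: is located in Zone A); floor area 5,400 square feet ≤ 8,800 square feet → Compliance License not required.
Art. III. does not conduct auctions → Auctioneer Certificate not required.
Art. IV. is located in Zone C (not: is located in Zone B); floor area 5,400 square feet ≥ 3,700 square feet → Municipal Certificate not required.
Art. V. is a sole proprietorship → exempt from Large Premises Certificate.
Art. VI. offers tattoo or body-art services → Commercial Certificate required.
Art. VII. does not handle hazardous materials → Municipal Permit not required.
Art. VIII. floor area 5,400 square feet > 3,700 square feet; is located in Zone C → Large Premises Certificate required.

Commercial Certificate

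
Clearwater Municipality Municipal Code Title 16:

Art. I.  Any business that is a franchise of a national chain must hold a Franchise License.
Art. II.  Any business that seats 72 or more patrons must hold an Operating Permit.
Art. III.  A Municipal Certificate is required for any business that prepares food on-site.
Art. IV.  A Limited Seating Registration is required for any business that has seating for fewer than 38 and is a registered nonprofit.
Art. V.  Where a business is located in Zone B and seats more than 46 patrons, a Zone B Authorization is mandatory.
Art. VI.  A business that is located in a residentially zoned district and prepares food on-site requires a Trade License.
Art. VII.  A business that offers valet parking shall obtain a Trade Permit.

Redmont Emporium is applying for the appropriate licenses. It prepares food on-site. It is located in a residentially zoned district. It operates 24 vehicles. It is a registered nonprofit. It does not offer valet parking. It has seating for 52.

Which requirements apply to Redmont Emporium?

Art. I. is a registered nonprofit (not: is a franchise of a national chain) → Franchise License not required.
Art. II. seating 52 < 72 → Operating Permit not required.
Art. III. prepares food on-site → Municipal Certificate required.
Art. IV. seating 52 ≥ 38; is a registered nonprofit → Limited Seating Registration not required.
Art. V. is located in a residentially zoned district (not: is located in Zone B); seating 52 > 46 → Zone B Authorization not required.
Art. VI. is located in a residentially zoned district; prepares food on-site → Trade License required.
Art. VII. does not offer valet parking → Trade Permit not required.

Municipal Certificate, Trade License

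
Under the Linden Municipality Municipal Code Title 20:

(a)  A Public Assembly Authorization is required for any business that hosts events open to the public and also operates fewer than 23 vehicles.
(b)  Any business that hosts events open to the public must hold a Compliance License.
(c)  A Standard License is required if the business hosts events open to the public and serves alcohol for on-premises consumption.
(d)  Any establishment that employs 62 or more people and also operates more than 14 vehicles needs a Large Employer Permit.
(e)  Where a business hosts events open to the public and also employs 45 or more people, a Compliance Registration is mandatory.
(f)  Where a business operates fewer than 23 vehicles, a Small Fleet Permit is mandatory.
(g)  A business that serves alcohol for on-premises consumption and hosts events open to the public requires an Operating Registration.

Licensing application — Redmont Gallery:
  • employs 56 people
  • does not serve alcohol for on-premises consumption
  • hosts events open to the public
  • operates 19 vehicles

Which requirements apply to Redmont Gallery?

(a) hosts events open to the public; vehicles 19 < 23 → Public Assembly Authorization required.
(b) hosts events open to the public → Compliance License required.
(c) hosts events open to the public; does not serve alcohol for on-premises consumption → Standard License not required.
(d) employees 56 < 62; vehicles 19 > 14 → Large Employer Permit not required.
(e) hosts events open to the public; employees 56 ≥ 45 → Compliance Registration required.
(f) vehicles 19 < 23 → Small Fleet Permit required.
(g) does not serve alcohol for on-premises consumption; hosts events open to the public → Operating Registration not required.

Compliance License, Compliance Registration, Public Assembly Authorization, Small Fleet Permit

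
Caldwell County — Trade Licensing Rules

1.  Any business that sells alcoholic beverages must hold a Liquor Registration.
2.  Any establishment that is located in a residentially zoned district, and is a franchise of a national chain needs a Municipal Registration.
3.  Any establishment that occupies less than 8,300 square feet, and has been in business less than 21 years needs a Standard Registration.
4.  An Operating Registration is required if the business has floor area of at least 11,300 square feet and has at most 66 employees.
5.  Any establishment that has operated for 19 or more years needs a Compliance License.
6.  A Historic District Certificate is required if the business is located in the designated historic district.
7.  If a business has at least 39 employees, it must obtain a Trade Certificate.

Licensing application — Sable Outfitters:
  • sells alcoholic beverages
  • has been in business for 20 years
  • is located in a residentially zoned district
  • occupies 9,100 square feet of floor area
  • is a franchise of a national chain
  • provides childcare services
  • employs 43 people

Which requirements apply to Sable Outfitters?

1. sells alcoholic beverages → Liquor Registration required.
2. is located in a residentially zoned district; is a franchise of a national chain → Municipal Registration required.
3. floor area 9,100 square feet ≥ 8,300 square feet; years in business 20 < 21 → Standard Registration not required.
4. floor area 9,100 square feet < 11,300 square feet; employees 43 ≤ 66 → Operating Registration not required.
5. years in business 20 ≥ 19 → Compliance License required.
6. is located in a residentially zoned district (not: is located in the designated historic district) → Historic District Certificate not required.
7. employees 43 ≥ 39 → Trade Certificate required.

Compliance License, Liquor Registration, Municipal Registration, Trade Certificate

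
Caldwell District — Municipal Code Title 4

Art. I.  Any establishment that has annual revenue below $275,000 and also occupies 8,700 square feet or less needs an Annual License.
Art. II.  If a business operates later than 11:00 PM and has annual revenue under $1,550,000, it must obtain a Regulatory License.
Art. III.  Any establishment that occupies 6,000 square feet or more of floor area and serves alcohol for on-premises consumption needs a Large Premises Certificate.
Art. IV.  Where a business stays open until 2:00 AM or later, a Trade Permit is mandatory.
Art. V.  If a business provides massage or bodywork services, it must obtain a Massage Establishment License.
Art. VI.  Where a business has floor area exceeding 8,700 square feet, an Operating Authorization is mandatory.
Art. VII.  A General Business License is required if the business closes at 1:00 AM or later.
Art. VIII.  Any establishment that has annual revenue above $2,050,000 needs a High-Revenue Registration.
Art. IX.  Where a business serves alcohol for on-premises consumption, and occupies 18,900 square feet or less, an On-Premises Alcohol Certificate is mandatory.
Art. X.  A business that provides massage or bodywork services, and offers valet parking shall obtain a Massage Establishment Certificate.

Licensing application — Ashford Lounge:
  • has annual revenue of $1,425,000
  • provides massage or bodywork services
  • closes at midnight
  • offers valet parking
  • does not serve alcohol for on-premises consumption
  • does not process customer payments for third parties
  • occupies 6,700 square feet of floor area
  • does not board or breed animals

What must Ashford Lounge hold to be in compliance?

Art. I. revenue $1,425,000 ≥ $275,000; floor area 6,700 square feet ≤ 8,700 square feet → Annual License not required.
Art. II. closes midnight, after 11:00 PM; revenue $1,425,000 < $1,550,000 → Regulatory License required.
Art. III. floor area 6,700 square feet ≥ 6,000 square feet; does not serve alcohol for on-premises consumption → Large Premises Certificate not required.
Art. IV. closes midnight, at/before 2:00 AM → Trade Permit not required.
Art. V. provides massage or bodywork services → Massage Establishment License required.
Art. VI. floor area 6,700 square feet ≤ 8,700 square feet → Operating Authorization not required.
Art. VII. closes midnight, at/before 1:00 AM → General Business License not required.
Art. VIII. revenue $1,425,000 ≤ $2,050,000 → High-Revenue Registration not required.
Art. IX. does not serve alcohol for on-premises consumption; floor area 6,700 square feet ≤ 18,900 square feet → On-Premises Alcohol Certificate not required.
Art. X. provides massage or bodywork services; offers valet parking → Massage Establishment Certificate required.

Massage Establishment Certificate, Massage Establishment License, Regulatory License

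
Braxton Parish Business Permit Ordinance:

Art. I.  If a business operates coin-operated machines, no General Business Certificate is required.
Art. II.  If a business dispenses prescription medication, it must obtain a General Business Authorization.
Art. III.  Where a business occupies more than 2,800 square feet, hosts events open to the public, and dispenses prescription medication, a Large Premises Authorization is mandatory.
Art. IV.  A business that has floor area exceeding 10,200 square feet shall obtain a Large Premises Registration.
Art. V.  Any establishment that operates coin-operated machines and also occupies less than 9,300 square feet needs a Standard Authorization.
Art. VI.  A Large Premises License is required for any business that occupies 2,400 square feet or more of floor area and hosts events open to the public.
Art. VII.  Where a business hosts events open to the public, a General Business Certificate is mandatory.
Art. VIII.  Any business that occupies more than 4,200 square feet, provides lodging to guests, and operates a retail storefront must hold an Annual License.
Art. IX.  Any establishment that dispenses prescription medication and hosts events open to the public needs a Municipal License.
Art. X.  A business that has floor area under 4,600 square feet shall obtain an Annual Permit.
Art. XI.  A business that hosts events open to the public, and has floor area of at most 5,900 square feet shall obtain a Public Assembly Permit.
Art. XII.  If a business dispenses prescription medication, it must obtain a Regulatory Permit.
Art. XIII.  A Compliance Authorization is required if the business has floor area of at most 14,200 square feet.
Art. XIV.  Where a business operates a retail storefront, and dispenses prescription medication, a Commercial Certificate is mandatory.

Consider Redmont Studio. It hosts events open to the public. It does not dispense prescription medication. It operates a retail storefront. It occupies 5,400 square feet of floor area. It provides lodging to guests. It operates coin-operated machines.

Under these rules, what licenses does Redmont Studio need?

Annual License, Compliance Authorization, Large Premises License, Public Assembly Permit, Standard Authorization

Art. I. operates coin-operated machines → exempt from General Business Certificate.
Art. II. does not dispense prescription medication → General Business Authorization not required.
Art. III. floor area 5,400 square feet > 2,800 square feet; hosts events open to the public; does not dispense prescription medication → Large Premises Authorization not required.
Art. IV. floor area 5,400 square feet ≤ 10,200 square feet → Large Premises Registration not required.
Art. V. operates coin-operated machines; floor area 5,400 square feet < 9,300 square feet → Standard Authorization required.
Art. VI. floor area 5,400 square feet ≥ 2,400 square feet; hosts events open to the public → Large Premises License required.
Art. VII. hosts events open to the public → General Business Certificate required.
Art. VIII. floor area 5,400 square feet > 4,200 square feet; provides lodging to guests; operates a retail storefront → Annual License required.
Art. IX. does not dispense prescription medication; hosts events open to the public → Municipal License not required.
Art. X. floor area 5,400 square feet ≥ 4,600 square feet → Annual Permit not required.
Art. XI. hosts events open to the public; floor area 5,400 square feet ≤ 5,900 square feet → Public Assembly Permit required.
Art. XII. does not dispense prescription medication → Regulatory Permit not required.
Art. XIII. floor area 5,400 square feet ≤ 14,200 square feet → Compliance Authorization required.
Art. XIV. operates a retail storefront; does not dispense prescription medication → Commercial Certificate not required.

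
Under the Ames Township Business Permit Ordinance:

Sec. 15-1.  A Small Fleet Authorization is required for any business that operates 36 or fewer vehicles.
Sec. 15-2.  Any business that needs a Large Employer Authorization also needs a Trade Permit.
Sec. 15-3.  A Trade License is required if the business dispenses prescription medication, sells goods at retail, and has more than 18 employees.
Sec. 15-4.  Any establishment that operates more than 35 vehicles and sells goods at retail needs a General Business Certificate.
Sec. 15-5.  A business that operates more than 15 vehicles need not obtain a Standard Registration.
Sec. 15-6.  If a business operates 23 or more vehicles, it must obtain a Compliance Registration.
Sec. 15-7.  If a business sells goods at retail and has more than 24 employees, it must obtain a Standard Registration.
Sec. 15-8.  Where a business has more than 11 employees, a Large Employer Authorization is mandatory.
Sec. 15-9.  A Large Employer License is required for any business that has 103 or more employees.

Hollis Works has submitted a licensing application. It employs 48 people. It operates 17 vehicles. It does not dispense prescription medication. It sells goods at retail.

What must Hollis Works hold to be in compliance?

Sec. 15-1. vehicles 17 ≤ 36 → Small Fleet Authorization required.
Sec. 15-2. Large Employer Authorization is required → Trade Permit also required.
Sec. 15-3. does not dispense prescription medication; sells goods at retail; employees 48 > 18 → Trade License not required.
Sec. 15-4. vehicles 17 ≤ 35; sells goods at retail → General Business Certificate not required.
Sec. 15-5. vehicles 17 > 15 → exempt from Standard Registration.
Sec. 15-6. vehicles 17 < 23 → Compliance Registration not required.
Sec. 15-7. sells goods at retail; employees 48 > 24 → Standard Registration required.
Sec. 15-8. employees 48 > 11 → Large Employer Authorization required.
Sec. 15-9. employees 48 < 103 → Large Employer License not required.

Large Employer Authorization, Small Fleet Authorization, Trade Permit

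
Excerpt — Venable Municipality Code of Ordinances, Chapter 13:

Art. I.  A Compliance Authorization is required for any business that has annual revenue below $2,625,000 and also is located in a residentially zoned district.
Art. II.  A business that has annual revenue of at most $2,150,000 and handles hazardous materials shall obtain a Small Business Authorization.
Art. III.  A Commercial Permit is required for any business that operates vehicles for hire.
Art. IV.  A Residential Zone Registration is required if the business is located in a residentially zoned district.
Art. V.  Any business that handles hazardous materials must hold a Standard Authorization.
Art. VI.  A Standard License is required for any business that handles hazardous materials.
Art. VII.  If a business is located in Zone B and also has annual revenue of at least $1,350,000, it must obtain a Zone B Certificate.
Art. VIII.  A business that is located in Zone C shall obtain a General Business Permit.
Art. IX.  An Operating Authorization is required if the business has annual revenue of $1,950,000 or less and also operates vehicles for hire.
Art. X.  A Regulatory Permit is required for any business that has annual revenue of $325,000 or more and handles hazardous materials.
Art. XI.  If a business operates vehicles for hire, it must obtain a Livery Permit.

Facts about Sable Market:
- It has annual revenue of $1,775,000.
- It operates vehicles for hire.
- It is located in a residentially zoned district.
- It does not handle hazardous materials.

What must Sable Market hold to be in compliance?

Art. I. revenue $1,775,000 < $2,625,000; is located in a residentially zoned district → Compliance Authorization required.
Art. II. revenue $1,775,000 ≤ $2,150,000; does not handle hazardous materials → Small Business Authorization not required.
Art. III. operates vehicles for hire → Commercial Permit required.
Art. IV. is located in a residentially zoned district → Residential Zone Registration required.
Art. V. does not handle hazardous materials → Standard Authorization not required.
Art. VI. does not handle hazardous materials → Standard License not required.
Art. VII. is located in a residentially zoned district (not: is located in Zone B); revenue $1,775,000 ≥ $1,350,000 → Zone B Certificate not required.
Art. VIII. is located in a residentially zoned district (not: is located in Zone C) → General Business Permit not required.
Art. IX. revenue $1,775,000 ≤ $1,950,000; operates vehicles for hire → Operating Authorization required.
Art. X. revenue $1,775,000 ≥ $325,000; does not handle hazardous materials → Regulatory Permit not required.
Art. XI. operates vehicles for hire → Livery Permit required.

Commercial Permit, Compliance Authorization, Livery Permit, Operating Authorization, Residential Zone Registration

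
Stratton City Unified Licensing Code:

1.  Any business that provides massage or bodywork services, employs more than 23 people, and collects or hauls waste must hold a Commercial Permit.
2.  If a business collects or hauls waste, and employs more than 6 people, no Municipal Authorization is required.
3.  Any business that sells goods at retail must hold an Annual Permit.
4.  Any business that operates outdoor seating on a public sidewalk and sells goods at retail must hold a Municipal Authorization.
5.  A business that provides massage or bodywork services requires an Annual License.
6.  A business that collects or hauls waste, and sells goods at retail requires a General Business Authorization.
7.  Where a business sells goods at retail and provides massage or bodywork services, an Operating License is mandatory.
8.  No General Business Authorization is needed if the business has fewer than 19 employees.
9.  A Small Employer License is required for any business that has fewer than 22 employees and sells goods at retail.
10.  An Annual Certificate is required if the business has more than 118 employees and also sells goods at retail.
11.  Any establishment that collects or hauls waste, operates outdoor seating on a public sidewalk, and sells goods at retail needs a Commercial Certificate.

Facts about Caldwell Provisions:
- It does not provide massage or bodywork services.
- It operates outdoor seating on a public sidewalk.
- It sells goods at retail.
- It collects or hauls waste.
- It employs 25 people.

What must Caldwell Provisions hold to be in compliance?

1. does not provide massage or bodywork services; employees 25 > 23; collects or hauls waste → Commercial Permit not required.
2. collects or hauls waste; employees 25 > 6 → exempt from Municipal Authorization.
3. sells goods at retail → Annual Permit required.
4. operates outdoor seating on a public sidewalk; sells goods at retail → Municipal Authorization required.
5. does not provide massage or bodywork services → Annual License not required.
6. collects or hauls waste; sells goods at retail → General Business Authorization required.
7. sells goods at retail; does not provide massage or bodywork services → Operating License not required.
8. employees 25 ≥ 19 → General Business Authorization exemption does not apply.
9. employees 25 ≥ 22; sells goods at retail → Small Employer License not required.
10. employees 25 ≤ 118; sells goods at retail → Annual Certificate not required.
11. collects or hauls waste; operates outdoor seating on a public sidewalk; sells goods at retail → Commercial Certificate required.

Annual Permit, Commercial Certificate, General Business Authorization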